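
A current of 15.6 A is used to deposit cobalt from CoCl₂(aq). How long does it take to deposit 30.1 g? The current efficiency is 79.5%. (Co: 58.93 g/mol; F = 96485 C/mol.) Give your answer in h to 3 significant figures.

2.21 h

n(Co) = 30.1 / 58.93 = 0.5108 mol
Co²⁺ + 2e⁻ → Co, so n(e⁻) = 2 × 0.5108 = 1.022 mol
Q = 1.022 × 96485 / 0.795 = 1.240×10^5 C
t = Q / I = 1.240×10^5 / 15.6 = 7949 s = 2.21 h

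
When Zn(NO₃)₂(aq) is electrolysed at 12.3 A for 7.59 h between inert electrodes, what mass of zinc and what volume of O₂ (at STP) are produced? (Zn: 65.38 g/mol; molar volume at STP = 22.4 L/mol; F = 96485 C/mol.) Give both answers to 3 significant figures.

Q = 12.3 × 27324 = 3.361×10^5 C; n(e⁻) = 3.361×10^5 / 96485 = 3.483 mol
Cathode: Zn²⁺ + 2e⁻ → Zn → n(Zn) = 3.483/2 = 1.742 mol → 114 g
Anode: 2H₂O → O₂ + 4H⁺ + 4e⁻ → n(O₂) = 3.483/4 = 0.8708 mol → 19.5 L

114 g Zn; 19.5 L O₂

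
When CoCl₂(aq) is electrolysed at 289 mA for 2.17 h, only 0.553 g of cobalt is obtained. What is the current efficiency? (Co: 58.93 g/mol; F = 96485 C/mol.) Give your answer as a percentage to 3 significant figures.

Q = 0.289 × 7812 = 2258 C
n(e⁻) = 2258 / 96485 = 0.02340 mol
Co²⁺ + 2e⁻ → Co, so theoretical n(Co) = 0.01170 mol → 0.6895 g
Efficiency = 0.553 / 0.6895 = 0.8020 = 80.2%

80.2%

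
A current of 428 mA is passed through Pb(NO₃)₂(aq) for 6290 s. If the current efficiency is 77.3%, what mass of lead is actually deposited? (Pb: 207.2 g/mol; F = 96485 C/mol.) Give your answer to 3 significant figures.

Q = 0.428 × 6290 = 2692 C
n(e⁻) = 2692 / 96485 = 0.02790 mol
Pb²⁺ + 2e⁻ → Pb, so theoretical m(Pb) = 0.01395 × 207.2 = 2.890 g
Actual mass = 77.3% × 2.890 = 2.23 g

2.23 g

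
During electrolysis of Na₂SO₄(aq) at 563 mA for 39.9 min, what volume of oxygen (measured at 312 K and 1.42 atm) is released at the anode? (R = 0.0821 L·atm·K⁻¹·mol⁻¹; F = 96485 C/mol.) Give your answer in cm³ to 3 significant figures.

63.0 cm³

Q = 0.563 A × 2394 s = 1348 C
n(e⁻) = 1348 / 96485 = 0.01397 mol
2H₂O → O₂ + 4H⁺ + 4e⁻, so n(O₂) = 0.01397 / 4 = 0.003493 mol
V = nRT/P = 0.003493 × 0.0821 × 312 / 1.42 = 0.06301 L
= 63.0 cm³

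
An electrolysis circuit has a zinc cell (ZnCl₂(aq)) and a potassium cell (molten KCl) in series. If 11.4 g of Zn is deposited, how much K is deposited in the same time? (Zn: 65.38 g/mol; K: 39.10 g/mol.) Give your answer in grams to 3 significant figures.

13.6 g

n(Zn) = 11.4 / 65.38 = 0.1744 mol
Zn²⁺ + 2e⁻ → Zn, so n(e⁻) = 2 × 0.1744 = 0.3488 mol
The cells are in series, so the same charge (and hence the same n(e⁻) = 0.3488 mol) passes through both.
K⁺ + e⁻ → K, so n(K) = 0.3488 mol
m(K) = 0.3488 × 39.10 = 13.6 g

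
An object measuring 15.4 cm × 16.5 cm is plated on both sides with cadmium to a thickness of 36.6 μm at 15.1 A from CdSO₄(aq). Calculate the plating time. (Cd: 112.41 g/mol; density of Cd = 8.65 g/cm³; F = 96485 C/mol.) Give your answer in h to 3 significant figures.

Plated area = 2 × 15.4 × 16.5 = 508.2 cm²
Volume = 508.2 × 36.6×10⁻⁴ cm = 1.860 cm³
m(Cd) = 1.860 × 8.65 = 16.09 g
n(Cd) = 16.09 / 112.41 = 0.1431 mol; n(e⁻) = 2 × 0.1431 = 0.2862 mol
Q = 0.2862 × 96485 = 27610 C
t = 27610 / 15.1 = 1828 s = 0.508 h

0.508 h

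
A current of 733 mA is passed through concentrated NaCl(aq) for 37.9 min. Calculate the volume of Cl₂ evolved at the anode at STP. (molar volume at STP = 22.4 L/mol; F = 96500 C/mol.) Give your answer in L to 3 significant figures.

0.193 L

Q = 0.733 A × 2274 s = 1667 C
n(e⁻) = 1667 / 96500 = 0.01727 mol
2Cl⁻ → Cl₂ + 2e⁻, so n(Cl₂) = 0.01727 / 2 = 0.008635 mol
V = 0.008635 × 22.4 = 0.1934 L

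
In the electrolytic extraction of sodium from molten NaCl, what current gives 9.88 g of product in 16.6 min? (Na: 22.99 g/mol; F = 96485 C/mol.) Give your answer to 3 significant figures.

n(Na) = 9.88 / 22.99 = 0.4298 mol
Na⁺ + e⁻ → Na, so n(e⁻) = 0.4298 mol
Q = 0.4298 × 96485 = 41470 C
I = Q / t = 41470 / 996 s = 41.6 A

41.6 A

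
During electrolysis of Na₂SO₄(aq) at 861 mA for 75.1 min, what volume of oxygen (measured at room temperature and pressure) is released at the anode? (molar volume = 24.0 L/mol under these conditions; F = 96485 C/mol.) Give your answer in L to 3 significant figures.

Charge passed = 0.861 × 4506 = 3880 C
Moles of electrons = 3880 / 96485 = 0.04021 mol
2H₂O → O₂ + 4H⁺ + 4e⁻, so n(O₂) = 0.04021 / 4 = 0.01005 mol
V = 0.01005 × 24.0 = 0.2412 L

0.241 L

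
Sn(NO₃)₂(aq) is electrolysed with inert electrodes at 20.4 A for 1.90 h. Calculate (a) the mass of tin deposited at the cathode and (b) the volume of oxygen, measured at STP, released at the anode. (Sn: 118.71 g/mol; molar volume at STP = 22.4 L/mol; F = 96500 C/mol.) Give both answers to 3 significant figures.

Q = 20.4 × 6840 = 1.395×10^5 C; n(e⁻) = 1.395×10^5 / 96500 = 1.446 mol
Cathode: Sn²⁺ + 2e⁻ → Sn → n(Sn) = 1.446/2 = 0.7230 mol → 85.8 g
Anode: 2H₂O → O₂ + 4H⁺ + 4e⁻ → n(O₂) = 1.446/4 = 0.3615 mol → 8.10 L

85.8 g Sn; 8.10 L O₂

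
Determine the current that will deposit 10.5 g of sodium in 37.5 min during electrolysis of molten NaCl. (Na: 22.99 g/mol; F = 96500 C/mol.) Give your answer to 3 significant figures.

n(Na) = 10.5 / 22.99 = 0.4567 mol
Na⁺ + e⁻ → Na, so n(e⁻) = 0.4567 mol
Q = 0.4567 × 96500 = 44070 C
I = Q / t = 44070 / 2250 s = 19.6 A

19.6 A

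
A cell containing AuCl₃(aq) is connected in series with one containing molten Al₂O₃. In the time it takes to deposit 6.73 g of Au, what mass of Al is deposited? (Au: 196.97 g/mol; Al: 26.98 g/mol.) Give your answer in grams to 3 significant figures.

n(Au) = 6.73 / 196.97 = 0.03417 mol
Au³⁺ + 3e⁻ → Au, so n(e⁻) = 3 × 0.03417 = 0.1025 mol
In series, the same 0.1025 mol of electrons flows through the second cell.
Al³⁺ + 3e⁻ → Al, so n(Al) = 0.1025 / 3 = 0.03417 mol
m(Al) = 0.03417 × 26.98 = 0.922 g

0.922 g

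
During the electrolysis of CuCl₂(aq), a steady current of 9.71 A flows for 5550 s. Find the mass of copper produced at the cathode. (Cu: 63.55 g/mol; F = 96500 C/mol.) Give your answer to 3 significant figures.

17.7 g

Q = 9.71 A × 5550 s = 53890 C
n(e⁻) = 53890 / 96500 = 0.5584 mol
Cu²⁺ + 2e⁻ → Cu, so n(Cu) = 0.5584 / 2 = 0.2792 mol
m = 0.2792 × 63.55 = 17.7 g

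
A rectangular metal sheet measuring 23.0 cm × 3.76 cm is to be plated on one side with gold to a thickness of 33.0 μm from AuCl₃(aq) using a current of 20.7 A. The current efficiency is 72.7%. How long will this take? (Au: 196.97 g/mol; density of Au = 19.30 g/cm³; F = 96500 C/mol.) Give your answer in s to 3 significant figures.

Plated area = 23.0 × 3.76 = 86.48 cm²
Volume = 86.48 × 33.0×10⁻⁴ cm = 0.2854 cm³
m(Au) = 0.2854 × 19.30 = 5.508 g
n(Au) = 5.508 / 196.97 = 0.02796 mol; n(e⁻) = 3 × 0.02796 = 0.08388 mol
Q = 0.08388 × 96500 / 0.727 = 11130 C
t = 11130 / 20.7 = 537.7 s

538 s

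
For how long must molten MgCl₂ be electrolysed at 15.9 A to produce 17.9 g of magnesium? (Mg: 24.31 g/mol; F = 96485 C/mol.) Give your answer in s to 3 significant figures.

8940 s

n(Mg) = 17.9 / 24.31 = 0.7363 mol
Mg²⁺ + 2e⁻ → Mg, so n(e⁻) = 2 × 0.7363 = 1.473 mol
Q = 1.473 × 96485 = 1.421×10^5 C
t = Q / I = 1.421×10^5 / 15.9 = 8937 s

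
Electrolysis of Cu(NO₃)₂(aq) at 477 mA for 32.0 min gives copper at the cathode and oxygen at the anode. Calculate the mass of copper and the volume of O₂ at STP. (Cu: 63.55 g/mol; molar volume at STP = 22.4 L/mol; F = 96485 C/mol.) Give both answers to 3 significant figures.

Q = 0.477 × 1920 = 915.8 C; n(e⁻) = 915.8 / 96485 = 0.009492 mol
Cathode: Cu²⁺ + 2e⁻ → Cu → n(Cu) = 0.009492/2 = 0.004746 mol → 0.302 g
Anode: 2H₂O → O₂ + 4H⁺ + 4e⁻ → n(O₂) = 0.009492/4 = 0.002373 mol → 0.0532 L

0.302 g Cu; 0.0532 L O₂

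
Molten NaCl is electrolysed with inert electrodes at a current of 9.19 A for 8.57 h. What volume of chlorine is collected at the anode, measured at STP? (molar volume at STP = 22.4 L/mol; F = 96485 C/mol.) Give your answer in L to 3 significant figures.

32.9 L

Q = 9.19 A × 30852 s = 2.835×10^5 C
Moles of electrons = 2.835×10^5 / 96485 = 2.938 mol
2Cl⁻ → Cl₂ + 2e⁻, so n(Cl₂) = 2.938 / 2 = 1.469 mol
V = 1.469 × 22.4 = 32.91 L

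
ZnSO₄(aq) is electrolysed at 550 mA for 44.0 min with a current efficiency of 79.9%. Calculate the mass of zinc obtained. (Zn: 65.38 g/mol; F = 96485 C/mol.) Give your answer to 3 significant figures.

Q = 0.550 × 2640 = 1452 C
n(e⁻) = 1452 / 96485 = 0.01505 mol
Zn²⁺ + 2e⁻ → Zn, so theoretical m(Zn) = 0.007525 × 65.38 = 0.4920 g
Actual mass = 79.9% × 0.4920 = 0.393 g

0.393 g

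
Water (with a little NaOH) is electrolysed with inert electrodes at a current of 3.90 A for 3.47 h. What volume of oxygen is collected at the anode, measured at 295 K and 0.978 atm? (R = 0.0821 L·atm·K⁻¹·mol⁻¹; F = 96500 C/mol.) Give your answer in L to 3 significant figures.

Q = 3.90 A × 12492 s = 48720 C
n(e⁻) = 48720 / 96500 = 0.5049 mol
2H₂O → O₂ + 4H⁺ + 4e⁻, so n(O₂) = 0.5049 / 4 = 0.1262 mol
V = nRT/P = 0.1262 × 0.0821 × 295 / 0.978 = 3.125 L

3.13 L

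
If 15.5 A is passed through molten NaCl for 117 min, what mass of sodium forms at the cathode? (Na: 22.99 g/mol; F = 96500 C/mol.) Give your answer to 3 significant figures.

25.9 g

Charge passed = 15.5 × 7020 = 1.088×10^5 C
n(e⁻) = Q/F = 1.088×10^5/96500 = 1.127 mol
Na⁺ + e⁻ → Na, so n(Na) = 1.127 mol
m = 1.127 × 22.99 = 25.9 g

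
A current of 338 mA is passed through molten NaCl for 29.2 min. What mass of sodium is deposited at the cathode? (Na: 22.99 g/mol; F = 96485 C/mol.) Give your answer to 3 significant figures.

Charge passed = 0.338 × 1752 = 592.2 C
n(e⁻) = 592.2 / 96485 = 0.006138 mol
Na⁺ + e⁻ → Na, so n(Na) = 0.006138 mol
m = 0.006138 × 22.99 = 0.141 g

0.141 g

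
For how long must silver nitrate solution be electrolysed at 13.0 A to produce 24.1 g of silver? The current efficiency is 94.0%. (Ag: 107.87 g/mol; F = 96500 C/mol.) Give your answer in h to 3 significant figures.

0.490 h

n(Ag) = 24.1 / 107.87 = 0.2234 mol
Ag⁺ + e⁻ → Ag, so n(e⁻) = 0.2234 mol
Q = 0.2234 × 96500 / 0.940 = 22930 C
t = Q / I = 22930 / 13.0 = 1764 s = 0.490 h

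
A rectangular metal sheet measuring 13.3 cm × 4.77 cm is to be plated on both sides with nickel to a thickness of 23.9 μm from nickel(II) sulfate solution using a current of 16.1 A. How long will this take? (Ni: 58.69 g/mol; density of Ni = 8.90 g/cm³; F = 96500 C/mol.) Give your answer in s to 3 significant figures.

551 s

Plated area = 2 × 13.3 × 4.77 = 126.9 cm²
Volume = 126.9 × 23.9×10⁻⁴ cm = 0.3033 cm³
m(Ni) = 0.3033 × 8.90 = 2.699 g
n(Ni) = 2.699 / 58.69 = 0.04599 mol; n(e⁻) = 2 × 0.04599 = 0.09198 mol
Q = 0.09198 × 96500 = 8876 C
t = 8876 / 16.1 = 551.3 s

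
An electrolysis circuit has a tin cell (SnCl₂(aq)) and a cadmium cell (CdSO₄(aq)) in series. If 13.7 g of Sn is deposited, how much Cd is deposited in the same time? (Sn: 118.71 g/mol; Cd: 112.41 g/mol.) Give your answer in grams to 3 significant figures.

13.0 g

n(Sn) = 13.7 / 118.71 = 0.1154 mol
Sn²⁺ + 2e⁻ → Sn, so n(e⁻) = 2 × 0.1154 = 0.2308 mol
Since the cells are in series, n(e⁻) in the Cd cell is also 0.2308 mol.
Cd²⁺ + 2e⁻ → Cd, so n(Cd) = 0.2308 / 2 = 0.1154 mol
m(Cd) = 0.1154 × 112.41 = 13.0 g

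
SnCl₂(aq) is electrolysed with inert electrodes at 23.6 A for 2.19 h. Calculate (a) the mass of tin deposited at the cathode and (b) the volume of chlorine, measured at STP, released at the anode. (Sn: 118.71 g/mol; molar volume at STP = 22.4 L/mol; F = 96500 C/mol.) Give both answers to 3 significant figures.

Q = 23.6 × 7884 = 1.861×10^5 C; n(e⁻) = 1.861×10^5 / 96500 = 1.928 mol
Cathode: Sn²⁺ + 2e⁻ → Sn → n(Sn) = 1.928/2 = 0.9640 mol → 114 g
Anode: 2Cl⁻ → Cl₂ + 2e⁻ → n(Cl₂) = 1.928/2 = 0.9640 mol → 21.6 L

114 g Sn; 21.6 L Cl₂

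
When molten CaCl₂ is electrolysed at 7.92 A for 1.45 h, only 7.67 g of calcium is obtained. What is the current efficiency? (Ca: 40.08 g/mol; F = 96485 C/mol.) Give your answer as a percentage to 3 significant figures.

89.3%

Q = 7.92 × 5220 = 41340 C
n(e⁻) = 41340 / 96485 = 0.4285 mol
Ca²⁺ + 2e⁻ → Ca, so theoretical n(Ca) = 0.2143 mol → 8.589 g
Efficiency = 7.67 / 8.589 = 0.8930 = 89.3%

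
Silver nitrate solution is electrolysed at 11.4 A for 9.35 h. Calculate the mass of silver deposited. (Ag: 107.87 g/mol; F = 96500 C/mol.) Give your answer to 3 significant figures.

429 g

Q = It = 11.4 × 33660 = 3.837×10^5 C
n(e⁻) = 3.837×10^5 / 96500 = 3.976 mol
Ag⁺ + e⁻ → Ag, so n(Ag) = 3.976 mol
m = 3.976 × 107.87 = 429 g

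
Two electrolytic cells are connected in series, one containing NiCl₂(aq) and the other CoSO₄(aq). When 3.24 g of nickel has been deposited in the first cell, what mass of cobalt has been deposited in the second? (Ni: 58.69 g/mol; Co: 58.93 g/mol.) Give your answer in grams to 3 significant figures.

3.25 g

n(Ni) = 3.24 / 58.69 = 0.05521 mol
Ni²⁺ + 2e⁻ → Ni, so n(e⁻) = 2 × 0.05521 = 0.1104 mol
Same current for the same time ⇒ same n(e⁻) = 0.1104 mol in both cells.
Co²⁺ + 2e⁻ → Co, so n(Co) = 0.1104 / 2 = 0.05520 mol
m(Co) = 0.05520 × 58.93 = 3.25 g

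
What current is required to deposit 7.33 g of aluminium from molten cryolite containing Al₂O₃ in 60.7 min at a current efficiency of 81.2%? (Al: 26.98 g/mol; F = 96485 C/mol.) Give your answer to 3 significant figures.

n(Al) = 7.33 / 26.98 = 0.2717 mol
Al³⁺ + 3e⁻ → Al, so n(e⁻) = 3 × 0.2717 = 0.8151 mol
Q = 0.8151 × 96485 / 0.812 = 96850 C
I = Q / t = 96850 / 3642 s = 26.6 A

26.6 A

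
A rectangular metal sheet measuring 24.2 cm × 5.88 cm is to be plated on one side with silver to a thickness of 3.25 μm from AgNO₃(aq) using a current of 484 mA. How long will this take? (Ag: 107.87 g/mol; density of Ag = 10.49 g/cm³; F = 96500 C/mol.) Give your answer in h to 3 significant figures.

Plated area = 24.2 × 5.88 = 142.3 cm²
Volume = 142.3 × 3.25×10⁻⁴ cm = 0.04625 cm³
m(Ag) = 0.04625 × 10.49 = 0.4852 g
n(Ag) = 0.4852 / 107.87 = 0.004498 mol; n(e⁻) = 0.004498 mol
Q = 0.004498 × 96500 = 434.1 C
t = 434.1 / 0.484 = 896.9 s = 0.249 h

0.249 h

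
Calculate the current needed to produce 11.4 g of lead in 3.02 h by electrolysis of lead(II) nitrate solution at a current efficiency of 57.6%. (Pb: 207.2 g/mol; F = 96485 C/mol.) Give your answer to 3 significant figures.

n(Pb) = 11.4 / 207.2 = 0.05502 mol
Pb²⁺ + 2e⁻ → Pb, so n(e⁻) = 2 × 0.05502 = 0.1100 mol
Q = 0.1100 × 96485 / 0.576 = 18430 C
I = Q / t = 18430 / 10872 s = 1.70 A

1.70 A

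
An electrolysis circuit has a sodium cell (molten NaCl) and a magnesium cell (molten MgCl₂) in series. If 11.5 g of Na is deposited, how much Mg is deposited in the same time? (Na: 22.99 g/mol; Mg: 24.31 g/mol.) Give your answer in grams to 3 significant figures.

n(Na) = 11.5 / 22.99 = 0.5002 mol
Na⁺ + e⁻ → Na, so n(e⁻) = 0.5002 mol
In series, the same 0.5002 mol of electrons flows through the second cell.
Mg²⁺ + 2e⁻ → Mg, so n(Mg) = 0.5002 / 2 = 0.2501 mol
m(Mg) = 0.2501 × 24.31 = 6.08 g

6.08 g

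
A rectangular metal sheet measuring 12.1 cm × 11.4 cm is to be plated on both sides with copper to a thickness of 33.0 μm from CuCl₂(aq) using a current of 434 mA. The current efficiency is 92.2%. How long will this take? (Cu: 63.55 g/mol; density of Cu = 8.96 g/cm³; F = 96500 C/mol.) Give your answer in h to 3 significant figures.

17.2 h

Plated area = 2 × 12.1 × 11.4 = 275.9 cm²
Volume = 275.9 × 33.0×10⁻⁴ cm = 0.9105 cm³
m(Cu) = 0.9105 × 8.96 = 8.158 g
n(Cu) = 8.158 / 63.55 = 0.1284 mol; n(e⁻) = 2 × 0.1284 = 0.2568 mol
Q = 0.2568 × 96500 / 0.922 = 26880 C
t = 26880 / 0.434 = 61940 s = 17.2 h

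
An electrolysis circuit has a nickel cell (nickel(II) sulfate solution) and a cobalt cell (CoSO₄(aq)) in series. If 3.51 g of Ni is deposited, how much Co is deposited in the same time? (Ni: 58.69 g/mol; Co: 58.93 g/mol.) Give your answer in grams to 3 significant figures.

n(Ni) = 3.51 / 58.69 = 0.05981 mol
Ni²⁺ + 2e⁻ → Ni, so n(e⁻) = 2 × 0.05981 = 0.1196 mol
Same current for the same time ⇒ same n(e⁻) = 0.1196 mol in both cells.
Co²⁺ + 2e⁻ → Co, so n(Co) = 0.1196 / 2 = 0.05980 mol
m(Co) = 0.05980 × 58.93 = 3.52 g

3.52 g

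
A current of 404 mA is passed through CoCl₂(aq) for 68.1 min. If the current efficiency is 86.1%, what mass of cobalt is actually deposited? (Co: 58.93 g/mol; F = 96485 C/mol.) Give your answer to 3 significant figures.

Q = 0.404 × 4086 = 1651 C
n(e⁻) = 1651 / 96485 = 0.01711 mol
Co²⁺ + 2e⁻ → Co, so theoretical m(Co) = 0.008555 × 58.93 = 0.5041 g
Actual mass = 86.1% × 0.5041 = 0.434 g

0.434 g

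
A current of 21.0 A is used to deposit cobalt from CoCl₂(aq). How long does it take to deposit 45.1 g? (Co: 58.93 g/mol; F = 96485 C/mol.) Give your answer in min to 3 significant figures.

117 min

n(Co) = 45.1 / 58.93 = 0.7653 mol
Co²⁺ + 2e⁻ → Co, so n(e⁻) = 2 × 0.7653 = 1.531 mol
Q = 1.531 × 96485 = 1.477×10^5 C
t = Q / I = 1.477×10^5 / 21.0 = 7033 s = 117 min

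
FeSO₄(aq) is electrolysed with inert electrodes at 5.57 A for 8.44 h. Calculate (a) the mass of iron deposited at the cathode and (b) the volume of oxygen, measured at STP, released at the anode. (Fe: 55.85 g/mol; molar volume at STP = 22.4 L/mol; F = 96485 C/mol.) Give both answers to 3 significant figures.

49.0 g Fe; 9.82 L O₂

Q = 5.57 × 30384 = 1.692×10^5 C; n(e⁻) = 1.692×10^5 / 96485 = 1.754 mol
Cathode: Fe²⁺ + 2e⁻ → Fe → n(Fe) = 1.754/2 = 0.8770 mol → 49.0 g
Anode: 2H₂O → O₂ + 4H⁺ + 4e⁻ → n(O₂) = 1.754/4 = 0.4385 mol → 9.82 L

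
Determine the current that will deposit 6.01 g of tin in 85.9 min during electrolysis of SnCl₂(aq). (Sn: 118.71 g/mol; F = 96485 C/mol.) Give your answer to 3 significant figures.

1.90 A

n(Sn) = 6.01 / 118.71 = 0.05063 mol
Sn²⁺ + 2e⁻ → Sn, so n(e⁻) = 2 × 0.05063 = 0.1013 mol
Q = 0.1013 × 96485 = 9774 C
I = Q / t = 9774 / 5154 s = 1.90 A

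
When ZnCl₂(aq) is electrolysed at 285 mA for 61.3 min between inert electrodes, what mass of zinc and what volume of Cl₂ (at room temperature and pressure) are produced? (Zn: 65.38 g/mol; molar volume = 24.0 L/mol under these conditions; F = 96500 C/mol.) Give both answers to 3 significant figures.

Q = 0.285 × 3678 = 1048 C; n(e⁻) = 1048 / 96500 = 0.01086 mol
Cathode: Zn²⁺ + 2e⁻ → Zn → n(Zn) = 0.01086/2 = 0.005430 mol → 0.355 g
Anode: 2Cl⁻ → Cl₂ + 2e⁻ → n(Cl₂) = 0.01086/2 = 0.005430 mol → 0.130 L

0.355 g Zn; 0.130 L Cl₂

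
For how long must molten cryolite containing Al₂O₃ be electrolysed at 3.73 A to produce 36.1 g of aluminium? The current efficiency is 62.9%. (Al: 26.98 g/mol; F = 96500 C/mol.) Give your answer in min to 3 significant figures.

n(Al) = 36.1 / 26.98 = 1.338 mol
Al³⁺ + 3e⁻ → Al, so n(e⁻) = 3 × 1.338 = 4.014 mol
Q = 4.014 × 96500 / 0.629 = 6.158×10^5 C
t = Q / I = 6.158×10^5 / 3.73 = 1.651×10^5 s = 2750 min

2750 min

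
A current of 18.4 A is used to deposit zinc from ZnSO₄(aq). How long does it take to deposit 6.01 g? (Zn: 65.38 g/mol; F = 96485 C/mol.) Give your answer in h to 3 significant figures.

0.268 h

n(Zn) = 6.01 / 65.38 = 0.09192 mol
Zn²⁺ + 2e⁻ → Zn, so n(e⁻) = 2 × 0.09192 = 0.1838 mol
Q = 0.1838 × 96485 = 17730 C
t = Q / I = 17730 / 18.4 = 963.6 s = 0.268 h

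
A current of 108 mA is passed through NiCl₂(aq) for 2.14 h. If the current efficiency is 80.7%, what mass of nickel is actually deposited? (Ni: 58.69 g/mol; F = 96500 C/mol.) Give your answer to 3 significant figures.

Q = 0.108 × 7704 = 832.0 C
n(e⁻) = 832.0 / 96500 = 0.008622 mol
Ni²⁺ + 2e⁻ → Ni, so theoretical m(Ni) = 0.004311 × 58.69 = 0.2530 g
Actual mass = 80.7% × 0.2530 = 0.204 g

0.204 g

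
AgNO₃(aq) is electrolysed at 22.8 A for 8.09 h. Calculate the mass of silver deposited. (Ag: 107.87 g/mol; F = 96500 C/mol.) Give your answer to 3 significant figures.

742 g

Q = It = 22.8 × 29124 = 6.640×10^5 C
Moles of electrons = 6.640×10^5 / 96500 = 6.881 mol
Ag⁺ + e⁻ → Ag, so n(Ag) = 6.881 mol
m = 6.881 × 107.87 = 742 g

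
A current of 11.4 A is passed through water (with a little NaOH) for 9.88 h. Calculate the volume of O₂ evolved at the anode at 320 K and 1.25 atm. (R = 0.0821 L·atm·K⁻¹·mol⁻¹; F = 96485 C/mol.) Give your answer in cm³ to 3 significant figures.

Charge passed = 11.4 × 35568 = 4.055×10^5 C
n(e⁻) = Q/F = 4.055×10^5/96485 = 4.203 mol
2H₂O → O₂ + 4H⁺ + 4e⁻, so n(O₂) = 4.203 / 4 = 1.051 mol
V = nRT/P = 1.051 × 0.0821 × 320 / 1.25 = 22.09 L
= 22100 cm³

22100 cm³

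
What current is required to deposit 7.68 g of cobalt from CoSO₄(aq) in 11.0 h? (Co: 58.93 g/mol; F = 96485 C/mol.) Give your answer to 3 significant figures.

0.635 A

n(Co) = 7.68 / 58.93 = 0.1303 mol
Co²⁺ + 2e⁻ → Co, so n(e⁻) = 2 × 0.1303 = 0.2606 mol
Q = 0.2606 × 96485 = 25140 C
I = Q / t = 25140 / 39600 s = 0.635 A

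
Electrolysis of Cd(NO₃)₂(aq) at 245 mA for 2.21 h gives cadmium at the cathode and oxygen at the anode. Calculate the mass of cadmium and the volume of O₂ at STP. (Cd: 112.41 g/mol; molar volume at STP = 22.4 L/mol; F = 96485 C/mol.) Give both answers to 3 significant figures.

1.14 g Cd; 0.113 L O₂

Q = 0.245 × 7956 = 1949 C; n(e⁻) = 1949 / 96485 = 0.02020 mol
Cathode: Cd²⁺ + 2e⁻ → Cd → n(Cd) = 0.02020/2 = 0.01010 mol → 1.14 g
Anode: 2H₂O → O₂ + 4H⁺ + 4e⁻ → n(O₂) = 0.02020/4 = 0.005050 mol → 0.113 L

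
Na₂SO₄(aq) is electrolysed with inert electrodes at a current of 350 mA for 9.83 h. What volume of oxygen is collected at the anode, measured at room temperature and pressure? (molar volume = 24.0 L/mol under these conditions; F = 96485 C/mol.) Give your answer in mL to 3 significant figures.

770 mL

Charge passed = 0.350 × 35388 = 12390 C
Moles of electrons = 12390 / 96485 = 0.1284 mol
2H₂O → O₂ + 4H⁺ + 4e⁻, so n(O₂) = 0.1284 / 4 = 0.03210 mol
V = 0.03210 × 24.0 = 0.7704 L
= 770 mL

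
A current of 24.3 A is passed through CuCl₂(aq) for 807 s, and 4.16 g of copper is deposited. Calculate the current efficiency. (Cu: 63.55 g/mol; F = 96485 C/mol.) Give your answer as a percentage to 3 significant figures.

64.4%

Q = 24.3 × 807 = 19610 C
n(e⁻) = 19610 / 96485 = 0.2032 mol
Cu²⁺ + 2e⁻ → Cu, so theoretical n(Cu) = 0.1016 mol → 6.457 g
Efficiency = 4.16 / 6.457 = 0.6443 = 64.4%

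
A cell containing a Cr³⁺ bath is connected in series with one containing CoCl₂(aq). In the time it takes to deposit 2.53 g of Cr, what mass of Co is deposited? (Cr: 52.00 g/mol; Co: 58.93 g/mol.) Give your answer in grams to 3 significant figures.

n(Cr) = 2.53 / 52.00 = 0.04865 mol
Cr³⁺ + 3e⁻ → Cr, so n(e⁻) = 3 × 0.04865 = 0.1460 mol
Since the cells are in series, n(e⁻) in the Co cell is also 0.1460 mol.
Co²⁺ + 2e⁻ → Co, so n(Co) = 0.1460 / 2 = 0.07300 mol
m(Co) = 0.07300 × 58.93 = 4.30 g

4.30 g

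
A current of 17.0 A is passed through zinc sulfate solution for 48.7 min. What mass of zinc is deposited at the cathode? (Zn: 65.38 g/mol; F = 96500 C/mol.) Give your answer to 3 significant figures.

Charge passed = 17.0 × 2922 = 49670 C
n(e⁻) = Q/F = 49670/96500 = 0.5147 mol
Zn²⁺ + 2e⁻ → Zn, so n(Zn) = 0.5147 / 2 = 0.2574 mol
m = 0.2574 × 65.38 = 16.8 g

16.8 g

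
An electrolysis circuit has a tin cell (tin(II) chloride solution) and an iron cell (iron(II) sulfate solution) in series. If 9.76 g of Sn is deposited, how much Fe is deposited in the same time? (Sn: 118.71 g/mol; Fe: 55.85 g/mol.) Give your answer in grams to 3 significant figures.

4.59 g

n(Sn) = 9.76 / 118.71 = 0.08222 mol
Sn²⁺ + 2e⁻ → Sn, so n(e⁻) = 2 × 0.08222 = 0.1644 mol
Since the cells are in series, n(e⁻) in the Fe cell is also 0.1644 mol.
Fe²⁺ + 2e⁻ → Fe, so n(Fe) = 0.1644 / 2 = 0.08220 mol
m(Fe) = 0.08220 × 55.85 = 4.59 g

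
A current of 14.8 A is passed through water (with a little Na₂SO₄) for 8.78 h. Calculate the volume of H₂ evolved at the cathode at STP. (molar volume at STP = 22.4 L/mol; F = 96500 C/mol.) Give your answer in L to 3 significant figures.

Q = It = 14.8 × 31608 = 4.678×10^5 C
n(e⁻) = 4.678×10^5 / 96500 = 4.848 mol
2H⁺ + 2e⁻ → H₂, so n(H₂) = 4.848 / 2 = 2.424 mol
V = 2.424 × 22.4 = 54.30 L

54.3 L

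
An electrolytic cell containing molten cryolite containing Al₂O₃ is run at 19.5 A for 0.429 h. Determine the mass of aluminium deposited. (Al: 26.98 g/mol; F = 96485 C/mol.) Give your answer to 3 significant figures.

2.81 g

Q = It = 19.5 × 1544.4 = 30120 C
Moles of electrons = 30120 / 96485 = 0.3122 mol
Al³⁺ + 3e⁻ → Al, so n(Al) = 0.3122 / 3 = 0.1041 mol
m = 0.1041 × 26.98 = 2.81 g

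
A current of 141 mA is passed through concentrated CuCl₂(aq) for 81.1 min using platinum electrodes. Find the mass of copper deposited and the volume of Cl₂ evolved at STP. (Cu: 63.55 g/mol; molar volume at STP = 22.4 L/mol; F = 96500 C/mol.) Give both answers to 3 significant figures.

0.226 g Cu; 0.0796 L Cl₂

Q = 0.141 × 4866 = 686.1 C; n(e⁻) = 686.1 / 96500 = 0.007110 mol
Cathode: Cu²⁺ + 2e⁻ → Cu → n(Cu) = 0.007110/2 = 0.003555 mol → 0.226 g
Anode: 2Cl⁻ → Cl₂ + 2e⁻ → n(Cl₂) = 0.007110/2 = 0.003555 mol → 0.0796 L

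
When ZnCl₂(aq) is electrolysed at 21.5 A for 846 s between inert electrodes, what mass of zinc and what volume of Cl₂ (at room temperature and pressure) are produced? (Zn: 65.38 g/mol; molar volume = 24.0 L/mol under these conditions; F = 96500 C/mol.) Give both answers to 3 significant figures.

Q = 21.5 × 846 = 18190 C; n(e⁻) = 18190 / 96500 = 0.1885 mol
Cathode: Zn²⁺ + 2e⁻ → Zn → n(Zn) = 0.1885/2 = 0.09425 mol → 6.16 g
Anode: 2Cl⁻ → Cl₂ + 2e⁻ → n(Cl₂) = 0.1885/2 = 0.09425 mol → 2.26 L

6.16 g Zn; 2.26 L Cl₂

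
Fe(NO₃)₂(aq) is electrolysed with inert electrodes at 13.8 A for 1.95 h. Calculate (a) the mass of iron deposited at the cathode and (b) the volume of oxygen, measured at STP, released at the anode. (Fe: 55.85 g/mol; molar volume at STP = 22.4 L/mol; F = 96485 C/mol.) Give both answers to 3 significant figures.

28.0 g Fe; 5.62 L O₂

Q = 13.8 × 7020 = 96880 C; n(e⁻) = 96880 / 96485 = 1.004 mol
Cathode: Fe²⁺ + 2e⁻ → Fe → n(Fe) = 1.004/2 = 0.5020 mol → 28.0 g
Anode: 2H₂O → O₂ + 4H⁺ + 4e⁻ → n(O₂) = 1.004/4 = 0.2510 mol → 5.62 L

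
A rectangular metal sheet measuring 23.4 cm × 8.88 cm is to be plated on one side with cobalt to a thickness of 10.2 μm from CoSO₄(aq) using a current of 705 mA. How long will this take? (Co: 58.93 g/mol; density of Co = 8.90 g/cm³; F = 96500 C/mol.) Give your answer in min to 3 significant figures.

Plated area = 23.4 × 8.88 = 207.8 cm²
Volume = 207.8 × 10.2×10⁻⁴ cm = 0.2120 cm³
m(Co) = 0.2120 × 8.90 = 1.887 g
n(Co) = 1.887 / 58.93 = 0.03202 mol; n(e⁻) = 2 × 0.03202 = 0.06404 mol
Q = 0.06404 × 96500 = 6180 C
t = 6180 / 0.705 = 8766 s = 146 min

146 min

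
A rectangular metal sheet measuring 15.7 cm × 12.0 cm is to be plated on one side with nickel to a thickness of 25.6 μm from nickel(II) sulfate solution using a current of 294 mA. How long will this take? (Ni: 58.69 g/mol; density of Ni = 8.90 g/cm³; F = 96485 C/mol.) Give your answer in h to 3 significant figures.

13.3 h

Plated area = 15.7 × 12.0 = 188.4 cm²
Volume = 188.4 × 25.6×10⁻⁴ cm = 0.4823 cm³
m(Ni) = 0.4823 × 8.90 = 4.292 g
n(Ni) = 4.292 / 58.69 = 0.07313 mol; n(e⁻) = 2 × 0.07313 = 0.1463 mol
Q = 0.1463 × 96485 = 14120 C
t = 14120 / 0.294 = 48030 s = 13.3 h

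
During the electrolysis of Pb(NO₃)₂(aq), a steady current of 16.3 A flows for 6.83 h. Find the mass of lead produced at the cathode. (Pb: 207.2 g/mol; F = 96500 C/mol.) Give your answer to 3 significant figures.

430 g

Q = 16.3 A × 24588 s = 4.008×10^5 C
Moles of electrons = 4.008×10^5 / 96500 = 4.153 mol
Pb²⁺ + 2e⁻ → Pb, so n(Pb) = 4.153 / 2 = 2.077 mol
m = 2.077 × 207.2 = 430 g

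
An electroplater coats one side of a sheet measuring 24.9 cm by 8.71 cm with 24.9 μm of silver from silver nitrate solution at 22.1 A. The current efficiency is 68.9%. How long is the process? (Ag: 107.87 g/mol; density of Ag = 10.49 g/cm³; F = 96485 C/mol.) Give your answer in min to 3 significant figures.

Plated area = 24.9 × 8.71 = 216.9 cm²
Volume = 216.9 × 24.9×10⁻⁴ cm = 0.5401 cm³
m(Ag) = 0.5401 × 10.49 = 5.666 g
n(Ag) = 5.666 / 107.87 = 0.05253 mol; n(e⁻) = 0.05253 mol
Q = 0.05253 × 96485 / 0.689 = 7356 C
t = 7356 / 22.1 = 332.9 s = 5.55 min

5.55 min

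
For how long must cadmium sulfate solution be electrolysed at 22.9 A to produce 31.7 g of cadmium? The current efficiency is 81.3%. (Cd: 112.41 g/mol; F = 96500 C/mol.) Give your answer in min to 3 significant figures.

48.7 min

n(Cd) = 31.7 / 112.41 = 0.2820 mol
Cd²⁺ + 2e⁻ → Cd, so n(e⁻) = 2 × 0.2820 = 0.5640 mol
Q = 0.5640 × 96500 / 0.813 = 66940 C
t = Q / I = 66940 / 22.9 = 2923 s = 48.7 min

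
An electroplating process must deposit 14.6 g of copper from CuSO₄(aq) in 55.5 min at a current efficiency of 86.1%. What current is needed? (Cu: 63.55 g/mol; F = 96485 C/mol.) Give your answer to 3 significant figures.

n(Cu) = 14.6 / 63.55 = 0.2297 mol
Cu²⁺ + 2e⁻ → Cu, so n(e⁻) = 2 × 0.2297 = 0.4594 mol
Q = 0.4594 × 96485 / 0.861 = 51480 C
I = Q / t = 51480 / 3330 s = 15.5 A

15.5 A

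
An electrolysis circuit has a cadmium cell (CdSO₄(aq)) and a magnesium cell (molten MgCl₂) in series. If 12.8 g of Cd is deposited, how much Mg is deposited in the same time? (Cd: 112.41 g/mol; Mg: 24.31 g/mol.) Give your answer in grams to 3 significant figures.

n(Cd) = 12.8 / 112.41 = 0.1139 mol
Cd²⁺ + 2e⁻ → Cd, so n(e⁻) = 2 × 0.1139 = 0.2278 mol
Same current for the same time ⇒ same n(e⁻) = 0.2278 mol in both cells.
Mg²⁺ + 2e⁻ → Mg, so n(Mg) = 0.2278 / 2 = 0.1139 mol
m(Mg) = 0.1139 × 24.31 = 2.77 g

2.77 g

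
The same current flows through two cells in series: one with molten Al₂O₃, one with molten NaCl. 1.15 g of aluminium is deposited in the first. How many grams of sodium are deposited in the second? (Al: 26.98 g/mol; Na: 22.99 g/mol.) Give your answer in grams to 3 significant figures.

2.94 g

n(Al) = 1.15 / 26.98 = 0.04262 mol
Al³⁺ + 3e⁻ → Al, so n(e⁻) = 3 × 0.04262 = 0.1279 mol
In series, the same 0.1279 mol of electrons flows through the second cell.
Na⁺ + e⁻ → Na, so n(Na) = 0.1279 mol
m(Na) = 0.1279 × 22.99 = 2.94 g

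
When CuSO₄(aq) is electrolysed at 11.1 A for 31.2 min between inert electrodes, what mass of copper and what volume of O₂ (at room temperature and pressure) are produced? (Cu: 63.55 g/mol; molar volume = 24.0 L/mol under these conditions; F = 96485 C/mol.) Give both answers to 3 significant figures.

Q = 11.1 × 1872 = 20780 C; n(e⁻) = 20780 / 96485 = 0.2154 mol
Cathode: Cu²⁺ + 2e⁻ → Cu → n(Cu) = 0.2154/2 = 0.1077 mol → 6.84 g
Anode: 2H₂O → O₂ + 4H⁺ + 4e⁻ → n(O₂) = 0.2154/4 = 0.05385 mol → 1.29 L

6.84 g Cu; 1.29 L O₂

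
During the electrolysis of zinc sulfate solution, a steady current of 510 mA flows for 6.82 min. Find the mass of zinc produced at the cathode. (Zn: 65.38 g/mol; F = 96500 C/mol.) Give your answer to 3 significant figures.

Q = 0.510 A × 409.2 s = 208.7 C
Moles of electrons = 208.7 / 96500 = 0.002163 mol
Zn²⁺ + 2e⁻ → Zn, so n(Zn) = 0.002163 / 2 = 0.001082 mol
m = 0.001082 × 65.38 = 0.0707 g

0.0707 g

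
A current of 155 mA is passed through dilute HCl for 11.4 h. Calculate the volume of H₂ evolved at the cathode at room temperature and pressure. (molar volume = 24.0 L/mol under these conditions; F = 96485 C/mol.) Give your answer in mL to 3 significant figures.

791 mL

Q = 0.155 A × 41040 s = 6361 C
Moles of electrons = 6361 / 96485 = 0.06593 mol
2H⁺ + 2e⁻ → H₂, so n(H₂) = 0.06593 / 2 = 0.03297 mol
V = 0.03297 × 24.0 = 0.7913 L
= 791 mL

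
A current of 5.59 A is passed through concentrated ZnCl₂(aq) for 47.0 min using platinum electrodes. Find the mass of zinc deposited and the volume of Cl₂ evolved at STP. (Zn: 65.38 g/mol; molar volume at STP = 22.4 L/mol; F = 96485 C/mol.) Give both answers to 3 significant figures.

Q = 5.59 × 2820 = 15760 C; n(e⁻) = 15760 / 96485 = 0.1633 mol
Cathode: Zn²⁺ + 2e⁻ → Zn → n(Zn) = 0.1633/2 = 0.08165 mol → 5.34 g
Anode: 2Cl⁻ → Cl₂ + 2e⁻ → n(Cl₂) = 0.1633/2 = 0.08165 mol → 1.83 L

5.34 g Zn; 1.83 L Cl₂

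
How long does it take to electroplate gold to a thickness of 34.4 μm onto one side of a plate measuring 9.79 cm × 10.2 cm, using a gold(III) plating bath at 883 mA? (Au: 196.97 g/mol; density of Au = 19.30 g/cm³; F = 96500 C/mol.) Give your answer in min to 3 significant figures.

184 min

Plated area = 9.79 × 10.2 = 99.86 cm²
Volume = 99.86 × 34.4×10⁻⁴ cm = 0.3435 cm³
m(Au) = 0.3435 × 19.30 = 6.630 g
n(Au) = 6.630 / 196.97 = 0.03366 mol; n(e⁻) = 3 × 0.03366 = 0.1010 mol
Q = 0.1010 × 96500 = 9747 C
t = 9747 / 0.883 = 11040 s = 184 min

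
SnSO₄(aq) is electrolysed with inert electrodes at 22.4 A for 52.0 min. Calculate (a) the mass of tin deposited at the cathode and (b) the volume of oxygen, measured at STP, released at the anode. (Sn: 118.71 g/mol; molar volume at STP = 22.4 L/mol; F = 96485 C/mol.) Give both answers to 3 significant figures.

Q = 22.4 × 3120 = 69890 C; n(e⁻) = 69890 / 96485 = 0.7244 mol
Cathode: Sn²⁺ + 2e⁻ → Sn → n(Sn) = 0.7244/2 = 0.3622 mol → 43.0 g
Anode: 2H₂O → O₂ + 4H⁺ + 4e⁻ → n(O₂) = 0.7244/4 = 0.1811 mol → 4.06 L

43.0 g Sn; 4.06 L O₂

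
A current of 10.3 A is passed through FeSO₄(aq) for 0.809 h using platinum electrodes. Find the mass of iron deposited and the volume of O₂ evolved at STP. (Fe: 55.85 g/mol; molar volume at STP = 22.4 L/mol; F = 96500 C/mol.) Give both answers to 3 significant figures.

Q = 10.3 × 2912.4 = 30000 C; n(e⁻) = 30000 / 96500 = 0.3109 mol
Cathode: Fe²⁺ + 2e⁻ → Fe → n(Fe) = 0.3109/2 = 0.1555 mol → 8.68 g
Anode: 2H₂O → O₂ + 4H⁺ + 4e⁻ → n(O₂) = 0.3109/4 = 0.07773 mol → 1.74 L

8.68 g Fe; 1.74 L O₂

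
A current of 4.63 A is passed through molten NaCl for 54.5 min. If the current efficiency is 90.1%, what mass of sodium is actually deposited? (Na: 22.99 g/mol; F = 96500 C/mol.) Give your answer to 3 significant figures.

3.25 g

Q = 4.63 × 3270 = 15140 C
n(e⁻) = 15140 / 96500 = 0.1569 mol
Na⁺ + e⁻ → Na, so theoretical m(Na) = 0.1569 × 22.99 = 3.607 g
Actual mass = 90.1% × 3.607 = 3.25 g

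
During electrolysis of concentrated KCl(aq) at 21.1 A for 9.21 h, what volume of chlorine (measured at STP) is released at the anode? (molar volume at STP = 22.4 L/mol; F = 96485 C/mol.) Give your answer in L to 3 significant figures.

81.2 L

Q = It = 21.1 × 33156 = 6.996×10^5 C
n(e⁻) = Q/F = 6.996×10^5/96485 = 7.251 mol
2Cl⁻ → Cl₂ + 2e⁻, so n(Cl₂) = 7.251 / 2 = 3.626 mol
V = 3.626 × 22.4 = 81.22 L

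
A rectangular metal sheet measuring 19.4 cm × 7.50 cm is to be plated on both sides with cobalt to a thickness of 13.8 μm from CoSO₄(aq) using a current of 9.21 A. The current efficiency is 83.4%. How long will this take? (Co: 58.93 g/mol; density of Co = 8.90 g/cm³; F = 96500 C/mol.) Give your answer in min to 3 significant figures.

Plated area = 2 × 19.4 × 7.50 = 291.0 cm²
Volume = 291.0 × 13.8×10⁻⁴ cm = 0.4016 cm³
m(Co) = 0.4016 × 8.90 = 3.574 g
n(Co) = 3.574 / 58.93 = 0.06065 mol; n(e⁻) = 2 × 0.06065 = 0.1213 mol
Q = 0.1213 × 96500 / 0.834 = 14040 C
t = 14040 / 9.21 = 1524 s = 25.4 min

25.4 min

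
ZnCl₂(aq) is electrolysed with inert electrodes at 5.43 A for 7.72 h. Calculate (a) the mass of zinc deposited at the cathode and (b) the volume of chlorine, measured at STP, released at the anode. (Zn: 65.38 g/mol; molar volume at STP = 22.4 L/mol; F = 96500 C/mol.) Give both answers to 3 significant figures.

Q = 5.43 × 27792 = 1.509×10^5 C; n(e⁻) = 1.509×10^5 / 96500 = 1.564 mol
Cathode: Zn²⁺ + 2e⁻ → Zn → n(Zn) = 1.564/2 = 0.7820 mol → 51.1 g
Anode: 2Cl⁻ → Cl₂ + 2e⁻ → n(Cl₂) = 1.564/2 = 0.7820 mol → 17.5 L

51.1 g Zn; 17.5 L Cl₂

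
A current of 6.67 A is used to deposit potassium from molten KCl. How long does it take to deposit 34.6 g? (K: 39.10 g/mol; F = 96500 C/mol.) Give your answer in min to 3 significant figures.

n(K) = 34.6 / 39.10 = 0.8849 mol
K⁺ + e⁻ → K, so n(e⁻) = 0.8849 mol
Q = 0.8849 × 96500 = 85390 C
t = Q / I = 85390 / 6.67 = 12800 s = 213 min

213 min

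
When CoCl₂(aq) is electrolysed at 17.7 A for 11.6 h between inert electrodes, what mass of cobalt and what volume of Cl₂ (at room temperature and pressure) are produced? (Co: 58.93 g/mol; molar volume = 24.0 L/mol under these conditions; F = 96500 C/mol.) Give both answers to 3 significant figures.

226 g Co; 91.9 L Cl₂

Q = 17.7 × 41760 = 7.392×10^5 C; n(e⁻) = 7.392×10^5 / 96500 = 7.660 mol
Cathode: Co²⁺ + 2e⁻ → Co → n(Co) = 7.660/2 = 3.830 mol → 226 g
Anode: 2Cl⁻ → Cl₂ + 2e⁻ → n(Cl₂) = 7.660/2 = 3.830 mol → 91.9 L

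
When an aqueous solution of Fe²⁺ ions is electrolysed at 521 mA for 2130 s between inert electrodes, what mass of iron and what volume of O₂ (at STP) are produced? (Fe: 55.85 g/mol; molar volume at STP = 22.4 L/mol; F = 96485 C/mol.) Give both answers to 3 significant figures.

0.321 g Fe; 0.0644 L O₂

Q = 0.521 × 2130 = 1110 C; n(e⁻) = 1110 / 96485 = 0.01150 mol
Cathode: Fe²⁺ + 2e⁻ → Fe → n(Fe) = 0.01150/2 = 0.005750 mol → 0.321 g
Anode: 2H₂O → O₂ + 4H⁺ + 4e⁻ → n(O₂) = 0.01150/4 = 0.002875 mol → 0.0644 L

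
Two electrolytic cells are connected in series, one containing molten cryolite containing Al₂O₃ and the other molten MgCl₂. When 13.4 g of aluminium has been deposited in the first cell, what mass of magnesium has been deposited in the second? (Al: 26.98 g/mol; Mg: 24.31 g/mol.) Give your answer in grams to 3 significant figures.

18.1 g

n(Al) = 13.4 / 26.98 = 0.4967 mol
Al³⁺ + 3e⁻ → Al, so n(e⁻) = 3 × 0.4967 = 1.490 mol
In series, the same 1.490 mol of electrons flows through the second cell.
Mg²⁺ + 2e⁻ → Mg, so n(Mg) = 1.490 / 2 = 0.7450 mol
m(Mg) = 0.7450 × 24.31 = 18.1 g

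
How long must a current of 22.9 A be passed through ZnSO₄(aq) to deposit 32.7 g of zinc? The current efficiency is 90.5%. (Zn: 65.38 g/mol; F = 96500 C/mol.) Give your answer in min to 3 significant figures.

77.6 min

n(Zn) = 32.7 / 65.38 = 0.5002 mol
Zn²⁺ + 2e⁻ → Zn, so n(e⁻) = 2 × 0.5002 = 1.000 mol
Q = 1.000 × 96500 / 0.905 = 1.066×10^5 C
t = Q / I = 1.066×10^5 / 22.9 = 4655 s = 77.6 min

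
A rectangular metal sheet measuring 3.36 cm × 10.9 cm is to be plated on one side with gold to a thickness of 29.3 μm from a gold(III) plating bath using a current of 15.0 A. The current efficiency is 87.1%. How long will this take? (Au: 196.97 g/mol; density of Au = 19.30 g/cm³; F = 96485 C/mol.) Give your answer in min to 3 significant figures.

Plated area = 3.36 × 10.9 = 36.62 cm²
Volume = 36.62 × 29.3×10⁻⁴ cm = 0.1073 cm³
m(Au) = 0.1073 × 19.30 = 2.071 g
n(Au) = 2.071 / 196.97 = 0.01051 mol; n(e⁻) = 3 × 0.01051 = 0.03153 mol
Q = 0.03153 × 96485 / 0.871 = 3493 C
t = 3493 / 15.0 = 232.9 s = 3.88 min

3.88 min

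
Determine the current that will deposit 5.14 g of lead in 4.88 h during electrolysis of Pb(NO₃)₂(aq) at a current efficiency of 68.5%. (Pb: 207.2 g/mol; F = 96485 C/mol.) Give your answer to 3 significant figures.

0.398 A

n(Pb) = 5.14 / 207.2 = 0.02481 mol
Pb²⁺ + 2e⁻ → Pb, so n(e⁻) = 2 × 0.02481 = 0.04962 mol
Q = 0.04962 × 96485 / 0.685 = 6989 C
I = Q / t = 6989 / 17568 s = 0.398 A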